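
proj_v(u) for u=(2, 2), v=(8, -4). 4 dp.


u.v = 8, |v| = sqrt(80) = 8.9443
Scalar projection = u.v / |v| = 8 / sqrt(80) = 0.8944

0.8944


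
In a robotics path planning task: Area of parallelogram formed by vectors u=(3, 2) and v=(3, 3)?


|u x v| = |3*3 - 2*3|
= |9 - 6| = 3

3


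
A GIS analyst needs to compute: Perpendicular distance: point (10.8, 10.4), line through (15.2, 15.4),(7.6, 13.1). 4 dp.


|cross product| = 27.88
|line direction| = sqrt(63.05) = 7.9404
Distance = 27.88/sqrt(63.05) = 3.5112

3.5112


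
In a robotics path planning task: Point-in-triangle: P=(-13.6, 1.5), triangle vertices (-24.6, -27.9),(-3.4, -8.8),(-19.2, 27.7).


Cross products: AB x AP = 413.18, BC x BP = 209.56, CA x CP = 452.84
All same sign? yes

Yes, inside


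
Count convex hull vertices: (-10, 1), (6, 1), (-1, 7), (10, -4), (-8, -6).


Convex hull vertices (CCW): (-10, 1), (-8, -6), (10, -4), (6, 1), (-1, 7)
Count = 5

5


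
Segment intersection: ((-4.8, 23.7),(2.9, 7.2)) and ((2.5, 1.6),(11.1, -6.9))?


Cross products: d1=128.01, d2=51.56, d3=-49.72, d4=26.73
d1*d2 < 0 and d3*d4 < 0? no

No, they don't intersect


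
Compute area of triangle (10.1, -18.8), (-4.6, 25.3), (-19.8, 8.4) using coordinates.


Area = |x_A(y_B-y_C) + x_B(y_C-y_A) + x_C(y_A-y_B)|/2
= |170.69 + (-125.12) + 873.18|/2
= 918.75/2 = 459.375

459.375


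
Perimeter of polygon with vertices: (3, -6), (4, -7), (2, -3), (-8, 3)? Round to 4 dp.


Sides: (3, -6)->(4, -7): sqrt(2) = 1.414214, (4, -7)->(2, -3): sqrt(20) = 4.472136, (2, -3)->(-8, 3): sqrt(136) = 11.661904, (-8, 3)->(3, -6): sqrt(202) = 14.21267
Sum = 31.760924
Perimeter = 31.7609

31.7609


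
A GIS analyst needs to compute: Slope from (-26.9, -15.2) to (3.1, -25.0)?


slope = (y2-y1)/(x2-x1) = ((-25)-(-15.2))/(3.1-(-26.9)) = (-9.8)/30 = -0.3267

-0.3267


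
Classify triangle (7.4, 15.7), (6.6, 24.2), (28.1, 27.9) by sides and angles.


Side lengths squared: AB^2=72.89, BC^2=475.94, CA^2=577.33
Sorted: [72.89, 475.94, 577.33]
By sides: Scalene, By angles: Obtuse

Scalene, Obtuse


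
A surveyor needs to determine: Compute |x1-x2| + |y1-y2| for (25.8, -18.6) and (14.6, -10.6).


|25.8-14.6| + |(-18.6)-(-10.6)| = 11.2 + 8 = 19.2

19.2


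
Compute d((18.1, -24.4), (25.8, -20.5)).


dx=7.7, dy=3.9
d^2 = 7.7^2 + 3.9^2 = 74.5
d = sqrt(74.5) = 8.6313

8.6313


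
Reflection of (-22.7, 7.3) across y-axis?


Reflection over y-axis: (x,y) -> (-x,y)
(-22.7, 7.3) -> (22.7, 7.3)

(22.7, 7.3)


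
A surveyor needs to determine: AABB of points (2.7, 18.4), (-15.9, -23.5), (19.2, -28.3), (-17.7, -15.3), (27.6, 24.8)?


x range: [-17.7, 27.6]
y range: [-28.3, 24.8]
Bounding box: (-17.7,-28.3) to (27.6,24.8)

(-17.7,-28.3) to (27.6,24.8)


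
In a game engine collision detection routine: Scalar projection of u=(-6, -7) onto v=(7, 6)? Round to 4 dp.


u.v = -84, |v| = sqrt(85) = 9.2195
Scalar projection = u.v / |v| = -84 / sqrt(85) = -9.1111

-9.1111


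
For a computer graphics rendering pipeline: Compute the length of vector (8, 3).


|u| = sqrt(8^2 + 3^2) = sqrt(73) = 8.544

8.544


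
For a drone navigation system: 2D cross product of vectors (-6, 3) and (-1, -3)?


u x v = u_x*v_y - u_y*v_x = (-6)*(-3) - 3*(-1)
= 18 - (-3) = 21

21


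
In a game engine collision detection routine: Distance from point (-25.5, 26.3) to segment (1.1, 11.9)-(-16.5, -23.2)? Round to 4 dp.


Project P onto AB: t = 0 (clamped to [0,1])
Closest point on segment: (1.1, 11.9)
Distance: 30.2476

30.2476


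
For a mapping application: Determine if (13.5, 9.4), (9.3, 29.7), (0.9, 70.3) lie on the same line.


Cross product: (9.3-13.5)*(70.3-9.4) - (29.7-9.4)*(0.9-13.5)
= 0

Yes, collinear


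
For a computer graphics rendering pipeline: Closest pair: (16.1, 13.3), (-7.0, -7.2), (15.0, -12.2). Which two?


d(P0,P1) = 30.8846, d(P0,P2) = 25.5237, d(P1,P2) = 22.561
Closest: P1 and P2

Closest pair: (-7.0, -7.2) and (15.0, -12.2), distance = 22.561


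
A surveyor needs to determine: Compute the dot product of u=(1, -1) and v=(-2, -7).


u . v = u_x*v_x + u_y*v_y = 1*(-2) + (-1)*(-7)
= (-2) + 7 = 5

5


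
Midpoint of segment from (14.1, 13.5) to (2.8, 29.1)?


M = ((14.1+2.8)/2, (13.5+29.1)/2)
= (8.45, 21.3)

(8.45, 21.3)


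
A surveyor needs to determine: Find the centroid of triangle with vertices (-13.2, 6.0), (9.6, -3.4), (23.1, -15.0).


Centroid = ((x_A+x_B+x_C)/3, (y_A+y_B+y_C)/3)
= (((-13.2)+9.6+23.1)/3, (6+(-3.4)+(-15))/3)
= (6.5, -4.1333)

(6.5, -4.1333)


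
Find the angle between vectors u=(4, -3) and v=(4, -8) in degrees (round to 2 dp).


u.v = 40, |u| = sqrt(25) = 5, |v| = sqrt(80) = 8.9443
cos(theta) = u.v/(|u||v|) = 40/sqrt(2000) = 0.894427
theta = acos(0.894427) = 26.57 degrees

26.57 degrees


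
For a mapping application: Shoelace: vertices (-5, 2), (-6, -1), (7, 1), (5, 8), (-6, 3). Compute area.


Shoelace sum: ((-5)*(-1) - (-6)*2) + ((-6)*1 - 7*(-1)) + (7*8 - 5*1) + (5*3 - (-6)*8) + ((-6)*2 - (-5)*3)
= 135
Area = |135|/2 = 67.5

67.5


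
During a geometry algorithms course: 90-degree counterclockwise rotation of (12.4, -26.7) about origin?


90° CCW: (x,y) -> (-y, x)
(12.4,-26.7) -> (26.7, 12.4)

(26.7, 12.4)


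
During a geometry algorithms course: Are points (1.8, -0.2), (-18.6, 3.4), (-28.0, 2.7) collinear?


Cross product: ((-18.6)-1.8)*(2.7-(-0.2)) - (3.4-(-0.2))*((-28)-1.8)
= 48.12

No, not collinear


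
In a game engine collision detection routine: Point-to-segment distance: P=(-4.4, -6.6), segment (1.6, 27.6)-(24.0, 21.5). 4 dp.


Project P onto AB: t = 0.1377 (clamped to [0,1])
Closest point on segment: (4.6846, 26.76)
Distance: 34.5748

34.5748


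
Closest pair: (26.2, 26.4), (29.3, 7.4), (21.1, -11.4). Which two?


d(P0,P1) = 19.2512, d(P0,P2) = 38.1425, d(P1,P2) = 20.5105
Closest: P0 and P1

Closest pair: (26.2, 26.4) and (29.3, 7.4), distance = 19.2512


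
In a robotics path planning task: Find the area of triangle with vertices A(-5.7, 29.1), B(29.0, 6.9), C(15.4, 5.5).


Area = |x_A(y_B-y_C) + x_B(y_C-y_A) + x_C(y_A-y_B)|/2
= |(-7.98) + (-684.4) + 341.88|/2
= 350.5/2 = 175.25

175.25


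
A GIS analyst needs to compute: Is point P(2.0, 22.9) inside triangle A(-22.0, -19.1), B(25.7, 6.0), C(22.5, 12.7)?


Cross products: AB x AP = 1401, BC x BP = 104.71, CA x CP = -1105.8
All same sign? no

No, outside


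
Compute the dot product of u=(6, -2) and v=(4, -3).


u . v = u_x*v_x + u_y*v_y = 6*4 + (-2)*(-3)
= 24 + 6 = 30

30


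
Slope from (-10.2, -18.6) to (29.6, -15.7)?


slope = (y2-y1)/(x2-x1) = ((-15.7)-(-18.6))/(29.6-(-10.2)) = 2.9/39.8 = 0.0729

0.0729


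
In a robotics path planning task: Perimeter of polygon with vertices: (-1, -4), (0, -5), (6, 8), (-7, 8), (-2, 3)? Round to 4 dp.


Sides: (-1, -4)->(0, -5): sqrt(2) = 1.414214, (0, -5)->(6, 8): sqrt(205) = 14.317821, (6, 8)->(-7, 8): sqrt(169) = 13, (-7, 8)->(-2, 3): sqrt(50) = 7.071068, (-2, 3)->(-1, -4): sqrt(50) = 7.071068
Sum = 42.874171
Perimeter = 42.8742

42.8742


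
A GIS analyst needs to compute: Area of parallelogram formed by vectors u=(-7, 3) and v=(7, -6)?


|u x v| = |(-7)*(-6) - 3*7|
= |42 - 21| = 21

21


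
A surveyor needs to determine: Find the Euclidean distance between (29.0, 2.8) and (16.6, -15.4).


dx=-12.4, dy=-18.2
d^2 = (-12.4)^2 + (-18.2)^2 = 485
d = sqrt(485) = 22.0227

22.0227


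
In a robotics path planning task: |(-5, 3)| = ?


|u| = sqrt((-5)^2 + 3^2) = sqrt(34) = 5.831

5.831


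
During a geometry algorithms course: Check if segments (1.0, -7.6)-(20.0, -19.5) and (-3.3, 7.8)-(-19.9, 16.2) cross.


Cross products: d1=219.52, d2=257.46, d3=241.43, d4=203.49
d1*d2 < 0 and d3*d4 < 0? no

No, they don't intersect


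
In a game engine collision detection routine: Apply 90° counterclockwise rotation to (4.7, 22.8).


90° CCW: (x,y) -> (-y, x)
(4.7,22.8) -> (-22.8, 4.7)

(-22.8, 4.7)


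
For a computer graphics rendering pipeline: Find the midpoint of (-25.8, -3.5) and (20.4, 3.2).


M = (((-25.8)+20.4)/2, ((-3.5)+3.2)/2)
= (-2.7, -0.15)

(-2.7, -0.15)


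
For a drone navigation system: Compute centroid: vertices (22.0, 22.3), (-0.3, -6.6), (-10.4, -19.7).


Centroid = ((x_A+x_B+x_C)/3, (y_A+y_B+y_C)/3)
= ((22+(-0.3)+(-10.4))/3, (22.3+(-6.6)+(-19.7))/3)
= (3.7667, -1.3333)

(3.7667, -1.3333)


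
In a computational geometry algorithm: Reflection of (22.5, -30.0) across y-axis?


Reflection over y-axis: (x,y) -> (-x,y)
(22.5, -30) -> (-22.5, -30)

(-22.5, -30)


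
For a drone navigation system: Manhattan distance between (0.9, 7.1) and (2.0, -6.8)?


|0.9-2| + |7.1-(-6.8)| = 1.1 + 13.9 = 15

15


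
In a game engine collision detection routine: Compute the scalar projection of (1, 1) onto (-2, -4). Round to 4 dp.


u.v = -6, |v| = sqrt(20) = 4.4721
Scalar projection = u.v / |v| = -6 / sqrt(20) = -1.3416

-1.3416


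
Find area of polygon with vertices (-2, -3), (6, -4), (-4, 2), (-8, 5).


Shoelace sum: ((-2)*(-4) - 6*(-3)) + (6*2 - (-4)*(-4)) + ((-4)*5 - (-8)*2) + ((-8)*(-3) - (-2)*5)
= 52
Area = |52|/2 = 26

26


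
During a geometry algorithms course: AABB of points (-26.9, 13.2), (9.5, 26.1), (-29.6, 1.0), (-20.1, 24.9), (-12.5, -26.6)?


x range: [-29.6, 9.5]
y range: [-26.6, 26.1]
Bounding box: (-29.6,-26.6) to (9.5,26.1)

(-29.6,-26.6) to (9.5,26.1)


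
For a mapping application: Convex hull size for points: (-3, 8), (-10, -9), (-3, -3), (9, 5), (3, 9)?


Convex hull vertices (CCW): (-10, -9), (9, 5), (3, 9), (-3, 8)
Count = 4

4


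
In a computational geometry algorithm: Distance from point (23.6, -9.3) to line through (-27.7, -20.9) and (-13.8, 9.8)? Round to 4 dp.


|cross product| = 1413.67
|line direction| = sqrt(1135.7) = 33.7001
Distance = 1413.67/sqrt(1135.7) = 41.9485

41.9485


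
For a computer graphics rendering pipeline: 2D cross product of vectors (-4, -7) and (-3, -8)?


u x v = u_x*v_y - u_y*v_x = (-4)*(-8) - (-7)*(-3)
= 32 - 21 = 11

11


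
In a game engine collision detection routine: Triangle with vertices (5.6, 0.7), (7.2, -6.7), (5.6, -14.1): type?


Side lengths squared: AB^2=57.32, BC^2=57.32, CA^2=219.04
Sorted: [57.32, 57.32, 219.04]
By sides: Isosceles, By angles: Obtuse

Isosceles, Obtuse


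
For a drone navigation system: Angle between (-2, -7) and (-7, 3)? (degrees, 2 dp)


u.v = -7, |u| = sqrt(53) = 7.2801, |v| = sqrt(58) = 7.6158
cos(theta) = u.v/(|u||v|) = -7/sqrt(3074) = -0.126254
theta = acos(-0.126254) = 97.25 degrees

97.25 degrees


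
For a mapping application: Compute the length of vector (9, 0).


|u| = sqrt(9^2 + 0^2) = sqrt(81) = 9

9


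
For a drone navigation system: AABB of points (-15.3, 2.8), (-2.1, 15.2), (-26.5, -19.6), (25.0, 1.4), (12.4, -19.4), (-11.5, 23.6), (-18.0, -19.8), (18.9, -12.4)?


x range: [-26.5, 25]
y range: [-19.8, 23.6]
Bounding box: (-26.5,-19.8) to (25,23.6)

(-26.5,-19.8) to (25,23.6)


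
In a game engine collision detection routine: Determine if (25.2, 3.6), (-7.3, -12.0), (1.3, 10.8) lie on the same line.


Cross product: ((-7.3)-25.2)*(10.8-3.6) - ((-12)-3.6)*(1.3-25.2)
= -606.84

No, not collinear


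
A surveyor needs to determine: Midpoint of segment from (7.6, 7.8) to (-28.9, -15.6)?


M = ((7.6+(-28.9))/2, (7.8+(-15.6))/2)
= (-10.65, -3.9)

(-10.65, -3.9)


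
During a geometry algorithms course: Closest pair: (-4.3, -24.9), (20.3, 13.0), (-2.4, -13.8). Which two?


d(P0,P1) = 45.1837, d(P0,P2) = 11.2614, d(P1,P2) = 35.1216
Closest: P0 and P2

Closest pair: (-4.3, -24.9) and (-2.4, -13.8), distance = 11.2614


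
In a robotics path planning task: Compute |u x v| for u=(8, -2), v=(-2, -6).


|u x v| = |8*(-6) - (-2)*(-2)|
= |(-48) - 4| = 52

52


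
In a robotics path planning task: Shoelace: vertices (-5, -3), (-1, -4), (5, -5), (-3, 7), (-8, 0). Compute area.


Shoelace sum: ((-5)*(-4) - (-1)*(-3)) + ((-1)*(-5) - 5*(-4)) + (5*7 - (-3)*(-5)) + ((-3)*0 - (-8)*7) + ((-8)*(-3) - (-5)*0)
= 142
Area = |142|/2 = 71

71


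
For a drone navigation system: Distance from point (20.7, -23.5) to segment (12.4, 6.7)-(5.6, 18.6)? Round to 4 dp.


Project P onto AB: t = 0 (clamped to [0,1])
Closest point on segment: (12.4, 6.7)
Distance: 31.3198

31.3198


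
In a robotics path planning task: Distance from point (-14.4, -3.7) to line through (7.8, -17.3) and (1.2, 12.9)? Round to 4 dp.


|cross product| = 580.68
|line direction| = sqrt(955.6) = 30.9128
Distance = 580.68/sqrt(955.6) = 18.7845

18.7845


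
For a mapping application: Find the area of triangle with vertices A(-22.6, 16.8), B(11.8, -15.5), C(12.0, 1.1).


Area = |x_A(y_B-y_C) + x_B(y_C-y_A) + x_C(y_A-y_B)|/2
= |375.16 + (-185.26) + 387.6|/2
= 577.5/2 = 288.75

288.75


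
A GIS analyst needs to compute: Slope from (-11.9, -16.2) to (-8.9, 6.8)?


slope = (y2-y1)/(x2-x1) = (6.8-(-16.2))/((-8.9)-(-11.9)) = 23/3 = 7.6667

7.6667


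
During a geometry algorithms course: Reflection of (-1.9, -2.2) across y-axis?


Reflection over y-axis: (x,y) -> (-x,y)
(-1.9, -2.2) -> (1.9, -2.2)

(1.9, -2.2)


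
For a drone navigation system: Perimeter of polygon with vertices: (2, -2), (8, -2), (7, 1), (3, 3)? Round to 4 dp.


Sides: (2, -2)->(8, -2): sqrt(36) = 6, (8, -2)->(7, 1): sqrt(10) = 3.162278, (7, 1)->(3, 3): sqrt(20) = 4.472136, (3, 3)->(2, -2): sqrt(26) = 5.09902
Sum = 18.733434
Perimeter = 18.7334

18.7334


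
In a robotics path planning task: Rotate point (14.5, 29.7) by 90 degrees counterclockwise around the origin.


90° CCW: (x,y) -> (-y, x)
(14.5,29.7) -> (-29.7, 14.5)

(-29.7, 14.5)


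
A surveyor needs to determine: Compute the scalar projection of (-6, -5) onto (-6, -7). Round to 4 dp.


u.v = 71, |v| = sqrt(85) = 9.2195
Scalar projection = u.v / |v| = 71 / sqrt(85) = 7.701

7.701


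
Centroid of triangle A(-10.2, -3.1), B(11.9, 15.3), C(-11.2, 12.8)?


Centroid = ((x_A+x_B+x_C)/3, (y_A+y_B+y_C)/3)
= (((-10.2)+11.9+(-11.2))/3, ((-3.1)+15.3+12.8)/3)
= (-3.1667, 8.3333)

(-3.1667, 8.3333)


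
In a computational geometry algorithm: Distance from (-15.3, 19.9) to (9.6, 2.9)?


dx=24.9, dy=-17
d^2 = 24.9^2 + (-17)^2 = 909.01
d = sqrt(909.01) = 30.1498

30.1498


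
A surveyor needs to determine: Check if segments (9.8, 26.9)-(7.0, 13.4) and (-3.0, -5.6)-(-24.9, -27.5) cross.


Cross products: d1=-431.43, d2=-197.1, d3=-81.8, d4=-316.13
d1*d2 < 0 and d3*d4 < 0? no

No, they don't intersect


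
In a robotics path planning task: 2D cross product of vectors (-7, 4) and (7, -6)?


u x v = u_x*v_y - u_y*v_x = (-7)*(-6) - 4*7
= 42 - 28 = 14

14


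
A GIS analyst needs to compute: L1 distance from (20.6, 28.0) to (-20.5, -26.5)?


|20.6-(-20.5)| + |28-(-26.5)| = 41.1 + 54.5 = 95.6

95.6


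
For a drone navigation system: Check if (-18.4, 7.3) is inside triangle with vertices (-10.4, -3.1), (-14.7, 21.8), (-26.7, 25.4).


Cross products: AB x AP = 154.48, BC x BP = 187.32, CA x CP = -58.48
All same sign? no

No, outside


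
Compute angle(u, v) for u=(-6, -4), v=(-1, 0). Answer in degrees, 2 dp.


u.v = 6, |u| = sqrt(52) = 7.2111, |v| = sqrt(1) = 1
cos(theta) = u.v/(|u||v|) = 6/sqrt(52) = 0.83205
theta = acos(0.83205) = 33.69 degrees

33.69 degrees


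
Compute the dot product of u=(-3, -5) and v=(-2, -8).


u . v = u_x*v_x + u_y*v_y = (-3)*(-2) + (-5)*(-8)
= 6 + 40 = 46

46


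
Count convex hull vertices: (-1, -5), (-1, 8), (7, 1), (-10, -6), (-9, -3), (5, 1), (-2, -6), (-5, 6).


Convex hull vertices (CCW): (-10, -6), (-2, -6), (7, 1), (-1, 8), (-5, 6), (-9, -3)
Count = 6

6


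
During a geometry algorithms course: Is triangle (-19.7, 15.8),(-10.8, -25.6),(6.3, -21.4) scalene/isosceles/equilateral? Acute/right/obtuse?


Side lengths squared: AB^2=1793.17, BC^2=310.05, CA^2=2059.84
Sorted: [310.05, 1793.17, 2059.84]
By sides: Scalene, By angles: Acute

Scalene, Acute


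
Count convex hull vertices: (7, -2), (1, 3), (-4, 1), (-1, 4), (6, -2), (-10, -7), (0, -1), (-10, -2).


Convex hull vertices (CCW): (-10, -7), (7, -2), (1, 3), (-1, 4), (-10, -2)
Count = 5

5


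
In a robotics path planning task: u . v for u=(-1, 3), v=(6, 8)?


u . v = u_x*v_x + u_y*v_y = (-1)*6 + 3*8
= (-6) + 24 = 18

18


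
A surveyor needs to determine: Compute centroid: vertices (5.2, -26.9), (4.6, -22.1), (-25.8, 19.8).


Centroid = ((x_A+x_B+x_C)/3, (y_A+y_B+y_C)/3)
= ((5.2+4.6+(-25.8))/3, ((-26.9)+(-22.1)+19.8)/3)
= (-5.3333, -9.7333)

(-5.3333, -9.7333)


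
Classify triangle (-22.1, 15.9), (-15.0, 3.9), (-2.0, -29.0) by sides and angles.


Side lengths squared: AB^2=194.41, BC^2=1251.41, CA^2=2420.02
Sorted: [194.41, 1251.41, 2420.02]
By sides: Scalene, By angles: Obtuse

Scalene, Obtuse


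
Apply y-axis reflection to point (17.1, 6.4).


Reflection over y-axis: (x,y) -> (-x,y)
(17.1, 6.4) -> (-17.1, 6.4)

(-17.1, 6.4)


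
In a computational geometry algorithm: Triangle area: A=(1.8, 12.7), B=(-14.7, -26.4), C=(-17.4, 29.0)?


Area = |x_A(y_B-y_C) + x_B(y_C-y_A) + x_C(y_A-y_B)|/2
= |(-99.72) + (-239.61) + (-680.34)|/2
= 1019.67/2 = 509.835

509.835


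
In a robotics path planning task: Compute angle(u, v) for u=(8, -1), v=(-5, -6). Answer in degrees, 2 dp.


u.v = -34, |u| = sqrt(65) = 8.0623, |v| = sqrt(61) = 7.8102
cos(theta) = u.v/(|u||v|) = -34/sqrt(3965) = -0.539955
theta = acos(-0.539955) = 122.68 degrees

122.68 degrees


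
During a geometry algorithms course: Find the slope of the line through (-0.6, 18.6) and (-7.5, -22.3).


slope = (y2-y1)/(x2-x1) = ((-22.3)-18.6)/((-7.5)-(-0.6)) = (-40.9)/(-6.9) = 5.9275

5.9275


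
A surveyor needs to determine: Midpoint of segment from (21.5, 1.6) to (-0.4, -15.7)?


M = ((21.5+(-0.4))/2, (1.6+(-15.7))/2)
= (10.55, -7.05)

(10.55, -7.05)


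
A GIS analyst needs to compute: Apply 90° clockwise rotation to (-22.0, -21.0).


90° CW: (x,y) -> (y, -x)
(-22,-21) -> (-21, 22)

(-21, 22)


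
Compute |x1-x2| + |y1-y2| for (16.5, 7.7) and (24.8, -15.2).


|16.5-24.8| + |7.7-(-15.2)| = 8.3 + 22.9 = 31.2

31.2


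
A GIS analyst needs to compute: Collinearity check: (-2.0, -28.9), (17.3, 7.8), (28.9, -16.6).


Cross product: (17.3-(-2))*((-16.6)-(-28.9)) - (7.8-(-28.9))*(28.9-(-2))
= -896.64

No, not collinear


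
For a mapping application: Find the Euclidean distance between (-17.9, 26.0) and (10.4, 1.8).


dx=28.3, dy=-24.2
d^2 = 28.3^2 + (-24.2)^2 = 1386.53
d = sqrt(1386.53) = 37.2361

37.2361


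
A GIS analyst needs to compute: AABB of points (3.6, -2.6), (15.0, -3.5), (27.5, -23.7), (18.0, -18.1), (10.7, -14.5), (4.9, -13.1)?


x range: [3.6, 27.5]
y range: [-23.7, -2.6]
Bounding box: (3.6,-23.7) to (27.5,-2.6)

(3.6,-23.7) to (27.5,-2.6)


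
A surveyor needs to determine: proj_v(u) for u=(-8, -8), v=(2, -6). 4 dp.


u.v = 32, |v| = sqrt(40) = 6.3246
Scalar projection = u.v / |v| = 32 / sqrt(40) = 5.0596

5.0596


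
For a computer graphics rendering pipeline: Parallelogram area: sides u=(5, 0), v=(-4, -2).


|u x v| = |5*(-2) - 0*(-4)|
= |(-10) - 0| = 10

10


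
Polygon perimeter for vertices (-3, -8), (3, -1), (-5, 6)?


Sides: (-3, -8)->(3, -1): sqrt(85) = 9.219544, (3, -1)->(-5, 6): sqrt(113) = 10.630146, (-5, 6)->(-3, -8): sqrt(200) = 14.142136
Sum = 33.991826
Perimeter = 33.9918

33.9918


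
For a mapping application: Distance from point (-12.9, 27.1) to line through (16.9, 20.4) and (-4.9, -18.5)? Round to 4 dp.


|cross product| = 1305.28
|line direction| = sqrt(1988.45) = 44.592
Distance = 1305.28/sqrt(1988.45) = 29.2716

29.2716


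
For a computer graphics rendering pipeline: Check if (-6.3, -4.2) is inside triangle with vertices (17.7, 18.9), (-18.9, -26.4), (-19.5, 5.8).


Cross products: AB x AP = -241.74, BC x BP = -419.04, CA x CP = -544.92
All same sign? yes

Yes, inside


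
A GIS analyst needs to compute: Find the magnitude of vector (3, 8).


|u| = sqrt(3^2 + 8^2) = sqrt(73) = 8.544

8.544


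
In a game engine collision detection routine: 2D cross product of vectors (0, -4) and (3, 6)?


u x v = u_x*v_y - u_y*v_x = 0*6 - (-4)*3
= 0 - (-12) = 12

12


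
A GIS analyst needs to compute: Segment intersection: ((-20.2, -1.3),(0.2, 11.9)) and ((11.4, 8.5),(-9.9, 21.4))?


Cross products: d1=616.38, d2=72.06, d3=-217.2, d4=327.12
d1*d2 < 0 and d3*d4 < 0? no

No, they don't intersect


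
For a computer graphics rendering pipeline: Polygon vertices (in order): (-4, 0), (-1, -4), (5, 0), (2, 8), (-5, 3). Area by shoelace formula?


Shoelace sum: ((-4)*(-4) - (-1)*0) + ((-1)*0 - 5*(-4)) + (5*8 - 2*0) + (2*3 - (-5)*8) + ((-5)*0 - (-4)*3)
= 134
Area = |134|/2 = 67

67


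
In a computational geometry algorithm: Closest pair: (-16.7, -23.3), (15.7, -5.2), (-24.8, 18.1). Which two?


d(P0,P1) = 37.1129, d(P0,P2) = 42.1849, d(P1,P2) = 46.7241
Closest: P0 and P1

Closest pair: (-16.7, -23.3) and (15.7, -5.2), distance = 37.1129


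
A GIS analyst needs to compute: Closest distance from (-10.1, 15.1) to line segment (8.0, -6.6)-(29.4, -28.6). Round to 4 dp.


Project P onto AB: t = 0 (clamped to [0,1])
Closest point on segment: (8, -6.6)
Distance: 28.2577

28.2577


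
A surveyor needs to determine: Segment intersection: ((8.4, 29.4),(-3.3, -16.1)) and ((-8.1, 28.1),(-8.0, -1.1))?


Cross products: d1=481.93, d2=135.74, d3=-735.54, d4=-389.35
d1*d2 < 0 and d3*d4 < 0? no

No, they don't intersect


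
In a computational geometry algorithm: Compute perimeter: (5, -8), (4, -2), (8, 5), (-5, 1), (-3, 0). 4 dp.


Sides: (5, -8)->(4, -2): sqrt(37) = 6.082763, (4, -2)->(8, 5): sqrt(65) = 8.062258, (8, 5)->(-5, 1): sqrt(185) = 13.601471, (-5, 1)->(-3, 0): sqrt(5) = 2.236068, (-3, 0)->(5, -8): sqrt(128) = 11.313708
Sum = 41.296268
Perimeter = 41.2963

41.2963


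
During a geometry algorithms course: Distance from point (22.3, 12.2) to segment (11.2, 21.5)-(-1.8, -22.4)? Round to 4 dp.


Project P onto AB: t = 0.1259 (clamped to [0,1])
Closest point on segment: (9.5629, 15.9718)
Distance: 13.2838

13.2838


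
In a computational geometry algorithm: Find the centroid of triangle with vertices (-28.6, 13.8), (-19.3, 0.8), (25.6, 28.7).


Centroid = ((x_A+x_B+x_C)/3, (y_A+y_B+y_C)/3)
= (((-28.6)+(-19.3)+25.6)/3, (13.8+0.8+28.7)/3)
= (-7.4333, 14.4333)

(-7.4333, 14.4333)


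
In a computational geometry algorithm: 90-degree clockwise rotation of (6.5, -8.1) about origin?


90° CW: (x,y) -> (y, -x)
(6.5,-8.1) -> (-8.1, -6.5)

(-8.1, -6.5)


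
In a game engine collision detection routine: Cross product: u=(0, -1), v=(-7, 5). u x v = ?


u x v = u_x*v_y - u_y*v_x = 0*5 - (-1)*(-7)
= 0 - 7 = -7

-7


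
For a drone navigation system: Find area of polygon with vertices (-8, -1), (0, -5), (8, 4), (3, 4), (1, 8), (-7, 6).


Shoelace sum: ((-8)*(-5) - 0*(-1)) + (0*4 - 8*(-5)) + (8*4 - 3*4) + (3*8 - 1*4) + (1*6 - (-7)*8) + ((-7)*(-1) - (-8)*6)
= 237
Area = |237|/2 = 118.5

118.5


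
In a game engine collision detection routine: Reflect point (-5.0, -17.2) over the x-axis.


Reflection over x-axis: (x,y) -> (x,-y)
(-5, -17.2) -> (-5, 17.2)

(-5, 17.2)


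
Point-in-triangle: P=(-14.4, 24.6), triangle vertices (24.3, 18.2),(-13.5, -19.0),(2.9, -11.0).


Cross products: AB x AP = -1681.56, BC x BP = 722.24, CA x CP = 1267
All same sign? no

No, outside


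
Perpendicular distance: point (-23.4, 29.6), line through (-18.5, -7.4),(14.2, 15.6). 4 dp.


|cross product| = 1322.6
|line direction| = sqrt(1598.29) = 39.9786
Distance = 1322.6/sqrt(1598.29) = 33.0827

33.0827


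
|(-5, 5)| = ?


|u| = sqrt((-5)^2 + 5^2) = sqrt(50) = 7.0711

7.0711


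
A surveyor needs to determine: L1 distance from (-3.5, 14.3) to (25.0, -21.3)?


|(-3.5)-25| + |14.3-(-21.3)| = 28.5 + 35.6 = 64.1

64.1


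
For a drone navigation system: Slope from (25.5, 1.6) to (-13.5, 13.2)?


slope = (y2-y1)/(x2-x1) = (13.2-1.6)/((-13.5)-25.5) = 11.6/(-39) = -0.2974

-0.2974


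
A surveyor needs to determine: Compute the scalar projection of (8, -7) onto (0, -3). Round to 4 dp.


u.v = 21, |v| = sqrt(9) = 3
Scalar projection = u.v / |v| = 21 / sqrt(9) = 7

7


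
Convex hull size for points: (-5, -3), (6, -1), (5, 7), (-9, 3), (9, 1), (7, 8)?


Convex hull vertices (CCW): (-9, 3), (-5, -3), (6, -1), (9, 1), (7, 8)
Count = 5

5


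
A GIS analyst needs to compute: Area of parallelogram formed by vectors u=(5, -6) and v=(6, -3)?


|u x v| = |5*(-3) - (-6)*6|
= |(-15) - (-36)| = 21

21


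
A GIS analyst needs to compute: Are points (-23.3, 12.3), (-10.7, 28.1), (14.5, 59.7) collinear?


Cross product: ((-10.7)-(-23.3))*(59.7-12.3) - (28.1-12.3)*(14.5-(-23.3))
= 0

Yes, collinear


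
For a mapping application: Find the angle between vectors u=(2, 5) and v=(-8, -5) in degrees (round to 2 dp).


u.v = -41, |u| = sqrt(29) = 5.3852, |v| = sqrt(89) = 9.434
cos(theta) = u.v/(|u||v|) = -41/sqrt(2581) = -0.80703
theta = acos(-0.80703) = 143.81 degrees

143.81 degrees


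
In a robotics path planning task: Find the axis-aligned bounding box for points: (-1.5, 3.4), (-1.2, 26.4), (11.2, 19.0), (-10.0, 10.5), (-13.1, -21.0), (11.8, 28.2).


x range: [-13.1, 11.8]
y range: [-21, 28.2]
Bounding box: (-13.1,-21) to (11.8,28.2)

(-13.1,-21) to (11.8,28.2)


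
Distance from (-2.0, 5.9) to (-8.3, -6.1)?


dx=-6.3, dy=-12
d^2 = (-6.3)^2 + (-12)^2 = 183.69
d = sqrt(183.69) = 13.5532

13.5532


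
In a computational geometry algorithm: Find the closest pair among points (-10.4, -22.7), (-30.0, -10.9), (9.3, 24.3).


d(P0,P1) = 22.8779, d(P0,P2) = 50.9617, d(P1,P2) = 52.7592
Closest: P0 and P1

Closest pair: (-10.4, -22.7) and (-30.0, -10.9), distance = 22.8779


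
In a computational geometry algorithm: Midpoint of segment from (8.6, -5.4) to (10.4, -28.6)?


M = ((8.6+10.4)/2, ((-5.4)+(-28.6))/2)
= (9.5, -17)

(9.5, -17)


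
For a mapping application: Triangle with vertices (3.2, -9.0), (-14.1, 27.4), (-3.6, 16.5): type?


Side lengths squared: AB^2=1624.25, BC^2=229.06, CA^2=696.49
Sorted: [229.06, 696.49, 1624.25]
By sides: Scalene, By angles: Obtuse

Scalene, Obtuse


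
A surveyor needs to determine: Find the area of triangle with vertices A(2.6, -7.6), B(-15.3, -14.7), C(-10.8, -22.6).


Area = |x_A(y_B-y_C) + x_B(y_C-y_A) + x_C(y_A-y_B)|/2
= |20.54 + 229.5 + (-76.68)|/2
= 173.36/2 = 86.68

86.68


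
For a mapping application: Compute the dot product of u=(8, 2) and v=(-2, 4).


u . v = u_x*v_x + u_y*v_y = 8*(-2) + 2*4
= (-16) + 8 = -8

-8


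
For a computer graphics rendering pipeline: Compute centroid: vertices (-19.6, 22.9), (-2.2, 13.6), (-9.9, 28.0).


Centroid = ((x_A+x_B+x_C)/3, (y_A+y_B+y_C)/3)
= (((-19.6)+(-2.2)+(-9.9))/3, (22.9+13.6+28)/3)
= (-10.5667, 21.5)

(-10.5667, 21.5)


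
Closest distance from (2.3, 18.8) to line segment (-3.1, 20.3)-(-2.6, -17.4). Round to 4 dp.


Project P onto AB: t = 0.0417 (clamped to [0,1])
Closest point on segment: (-3.0792, 18.7287)
Distance: 5.3796

5.3796


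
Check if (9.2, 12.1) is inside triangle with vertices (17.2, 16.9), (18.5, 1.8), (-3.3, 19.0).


Cross products: AB x AP = -127.04, BC x BP = -64.58, CA x CP = -115.2
All same sign? yes

Yes, inside


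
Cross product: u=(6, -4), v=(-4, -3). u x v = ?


u x v = u_x*v_y - u_y*v_x = 6*(-3) - (-4)*(-4)
= (-18) - 16 = -34

-34


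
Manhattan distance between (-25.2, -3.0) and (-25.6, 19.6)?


|(-25.2)-(-25.6)| + |(-3)-19.6| = 0.4 + 22.6 = 23

23


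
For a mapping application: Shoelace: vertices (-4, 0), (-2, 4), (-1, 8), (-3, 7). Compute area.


Shoelace sum: ((-4)*4 - (-2)*0) + ((-2)*8 - (-1)*4) + ((-1)*7 - (-3)*8) + ((-3)*0 - (-4)*7)
= 17
Area = |17|/2 = 8.5

8.5


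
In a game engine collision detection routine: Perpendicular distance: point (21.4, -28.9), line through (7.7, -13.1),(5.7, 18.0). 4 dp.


|cross product| = 394.47
|line direction| = sqrt(971.21) = 31.1642
Distance = 394.47/sqrt(971.21) = 12.6578

12.6578


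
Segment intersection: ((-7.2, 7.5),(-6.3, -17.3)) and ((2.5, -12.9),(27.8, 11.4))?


Cross products: d1=751.83, d2=102.52, d3=222.2, d4=871.51
d1*d2 < 0 and d3*d4 < 0? no

No, they don't intersect


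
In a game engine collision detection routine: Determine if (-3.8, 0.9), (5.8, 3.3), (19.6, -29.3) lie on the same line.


Cross product: (5.8-(-3.8))*((-29.3)-0.9) - (3.3-0.9)*(19.6-(-3.8))
= -346.08

No, not collinear


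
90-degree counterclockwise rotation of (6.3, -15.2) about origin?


90° CCW: (x,y) -> (-y, x)
(6.3,-15.2) -> (15.2, 6.3)

(15.2, 6.3)


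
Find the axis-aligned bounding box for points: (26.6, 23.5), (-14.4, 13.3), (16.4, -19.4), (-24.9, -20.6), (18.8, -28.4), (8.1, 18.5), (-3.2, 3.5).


x range: [-24.9, 26.6]
y range: [-28.4, 23.5]
Bounding box: (-24.9,-28.4) to (26.6,23.5)

(-24.9,-28.4) to (26.6,23.5)


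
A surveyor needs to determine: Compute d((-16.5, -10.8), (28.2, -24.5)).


dx=44.7, dy=-13.7
d^2 = 44.7^2 + (-13.7)^2 = 2185.78
d = sqrt(2185.78) = 46.7523

46.7523


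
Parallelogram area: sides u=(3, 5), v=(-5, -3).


|u x v| = |3*(-3) - 5*(-5)|
= |(-9) - (-25)| = 16

16


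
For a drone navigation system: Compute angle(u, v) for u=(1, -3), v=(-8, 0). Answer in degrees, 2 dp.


u.v = -8, |u| = sqrt(10) = 3.1623, |v| = sqrt(64) = 8
cos(theta) = u.v/(|u||v|) = -8/sqrt(640) = -0.316228
theta = acos(-0.316228) = 108.43 degrees

108.43 degrees


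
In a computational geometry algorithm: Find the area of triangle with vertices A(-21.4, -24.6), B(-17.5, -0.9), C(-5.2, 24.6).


Area = |x_A(y_B-y_C) + x_B(y_C-y_A) + x_C(y_A-y_B)|/2
= |545.7 + (-861) + 123.24|/2
= 192.06/2 = 96.03

96.03


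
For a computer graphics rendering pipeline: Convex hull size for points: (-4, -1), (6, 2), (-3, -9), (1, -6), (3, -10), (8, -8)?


Convex hull vertices (CCW): (-4, -1), (-3, -9), (3, -10), (8, -8), (6, 2)
Count = 5

5


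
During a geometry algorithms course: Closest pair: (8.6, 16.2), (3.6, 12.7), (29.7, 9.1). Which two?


d(P0,P1) = 6.1033, d(P0,P2) = 22.2625, d(P1,P2) = 26.3471
Closest: P0 and P1

Closest pair: (8.6, 16.2) and (3.6, 12.7), distance = 6.1033


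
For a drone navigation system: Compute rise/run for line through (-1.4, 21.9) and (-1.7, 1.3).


slope = (y2-y1)/(x2-x1) = (1.3-21.9)/((-1.7)-(-1.4)) = (-20.6)/(-0.3) = 68.6667

68.6667


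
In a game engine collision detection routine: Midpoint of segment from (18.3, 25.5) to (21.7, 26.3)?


M = ((18.3+21.7)/2, (25.5+26.3)/2)
= (20, 25.9)

(20, 25.9)


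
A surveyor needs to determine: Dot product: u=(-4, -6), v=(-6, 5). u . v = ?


u . v = u_x*v_x + u_y*v_y = (-4)*(-6) + (-6)*5
= 24 + (-30) = -6

-6


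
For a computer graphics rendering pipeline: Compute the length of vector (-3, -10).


|u| = sqrt((-3)^2 + (-10)^2) = sqrt(109) = 10.4403

10.4403


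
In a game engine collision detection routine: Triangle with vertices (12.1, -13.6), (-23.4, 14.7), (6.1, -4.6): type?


Side lengths squared: AB^2=2061.14, BC^2=1242.74, CA^2=117
Sorted: [117, 1242.74, 2061.14]
By sides: Scalene, By angles: Obtuse

Scalene, Obtuse


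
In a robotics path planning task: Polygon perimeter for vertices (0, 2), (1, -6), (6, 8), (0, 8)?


Sides: (0, 2)->(1, -6): sqrt(65) = 8.062258, (1, -6)->(6, 8): sqrt(221) = 14.866069, (6, 8)->(0, 8): sqrt(36) = 6, (0, 8)->(0, 2): sqrt(36) = 6
Sum = 34.928327
Perimeter = 34.9283

34.9283


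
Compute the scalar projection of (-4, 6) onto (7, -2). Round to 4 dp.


u.v = -40, |v| = sqrt(53) = 7.2801
Scalar projection = u.v / |v| = -40 / sqrt(53) = -5.4944

-5.4944


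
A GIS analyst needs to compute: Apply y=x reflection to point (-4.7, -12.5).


Reflection over y=x: (x,y) -> (y,x)
(-4.7, -12.5) -> (-12.5, -4.7)

(-12.5, -4.7)


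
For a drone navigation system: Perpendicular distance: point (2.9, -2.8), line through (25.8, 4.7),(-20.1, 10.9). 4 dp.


|cross product| = 486.23
|line direction| = sqrt(2145.25) = 46.3168
Distance = 486.23/sqrt(2145.25) = 10.4979

10.4979


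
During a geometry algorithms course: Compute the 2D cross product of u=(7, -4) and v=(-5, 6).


u x v = u_x*v_y - u_y*v_x = 7*6 - (-4)*(-5)
= 42 - 20 = 22

22


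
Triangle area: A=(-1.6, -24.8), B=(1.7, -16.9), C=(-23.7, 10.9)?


Area = |x_A(y_B-y_C) + x_B(y_C-y_A) + x_C(y_A-y_B)|/2
= |44.48 + 60.69 + 187.23|/2
= 292.4/2 = 146.2

146.2


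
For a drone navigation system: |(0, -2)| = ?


|u| = sqrt(0^2 + (-2)^2) = sqrt(4) = 2

2


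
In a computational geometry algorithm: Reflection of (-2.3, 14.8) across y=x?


Reflection over y=x: (x,y) -> (y,x)
(-2.3, 14.8) -> (14.8, -2.3)

(14.8, -2.3)


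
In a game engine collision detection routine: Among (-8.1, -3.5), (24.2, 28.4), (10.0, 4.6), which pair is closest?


d(P0,P1) = 45.3971, d(P0,P2) = 19.8298, d(P1,P2) = 27.7143
Closest: P0 and P2

Closest pair: (-8.1, -3.5) and (10.0, 4.6), distance = 19.8298


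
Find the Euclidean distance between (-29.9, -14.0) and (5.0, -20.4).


dx=34.9, dy=-6.4
d^2 = 34.9^2 + (-6.4)^2 = 1258.97
d = sqrt(1258.97) = 35.482

35.482


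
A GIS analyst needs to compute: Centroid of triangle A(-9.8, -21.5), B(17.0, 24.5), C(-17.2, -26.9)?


Centroid = ((x_A+x_B+x_C)/3, (y_A+y_B+y_C)/3)
= (((-9.8)+17+(-17.2))/3, ((-21.5)+24.5+(-26.9))/3)
= (-3.3333, -7.9667)

(-3.3333, -7.9667)


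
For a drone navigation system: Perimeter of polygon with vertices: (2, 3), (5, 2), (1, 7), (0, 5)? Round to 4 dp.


Sides: (2, 3)->(5, 2): sqrt(10) = 3.162278, (5, 2)->(1, 7): sqrt(41) = 6.403124, (1, 7)->(0, 5): sqrt(5) = 2.236068, (0, 5)->(2, 3): sqrt(8) = 2.828427
Sum = 14.629897
Perimeter = 14.6299

14.6299


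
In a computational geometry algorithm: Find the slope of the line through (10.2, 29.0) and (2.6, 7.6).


slope = (y2-y1)/(x2-x1) = (7.6-29)/(2.6-10.2) = (-21.4)/(-7.6) = 2.8158

2.8158


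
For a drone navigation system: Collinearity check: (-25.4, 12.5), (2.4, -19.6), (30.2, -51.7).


Cross product: (2.4-(-25.4))*((-51.7)-12.5) - ((-19.6)-12.5)*(30.2-(-25.4))
= 0

Yes, collinear


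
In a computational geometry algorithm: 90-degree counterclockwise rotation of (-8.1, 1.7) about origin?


90° CCW: (x,y) -> (-y, x)
(-8.1,1.7) -> (-1.7, -8.1)

(-1.7, -8.1)


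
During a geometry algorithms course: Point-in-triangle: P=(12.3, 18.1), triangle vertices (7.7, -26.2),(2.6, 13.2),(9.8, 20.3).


Cross products: AB x AP = -407.17, BC x BP = -33.59, CA x CP = 120.87
All same sign? no

No, outside


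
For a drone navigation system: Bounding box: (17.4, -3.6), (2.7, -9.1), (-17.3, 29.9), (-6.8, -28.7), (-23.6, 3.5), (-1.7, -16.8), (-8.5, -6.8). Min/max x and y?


x range: [-23.6, 17.4]
y range: [-28.7, 29.9]
Bounding box: (-23.6,-28.7) to (17.4,29.9)

(-23.6,-28.7) to (17.4,29.9)


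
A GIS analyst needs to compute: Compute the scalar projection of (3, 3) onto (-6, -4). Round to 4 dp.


u.v = -30, |v| = sqrt(52) = 7.2111
Scalar projection = u.v / |v| = -30 / sqrt(52) = -4.1603

-4.1603


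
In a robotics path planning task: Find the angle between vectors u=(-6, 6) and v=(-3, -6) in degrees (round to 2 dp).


u.v = -18, |u| = sqrt(72) = 8.4853, |v| = sqrt(45) = 6.7082
cos(theta) = u.v/(|u||v|) = -18/sqrt(3240) = -0.316228
theta = acos(-0.316228) = 108.43 degrees

108.43 degrees


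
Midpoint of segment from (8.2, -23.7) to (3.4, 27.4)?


M = ((8.2+3.4)/2, ((-23.7)+27.4)/2)
= (5.8, 1.85)

(5.8, 1.85)


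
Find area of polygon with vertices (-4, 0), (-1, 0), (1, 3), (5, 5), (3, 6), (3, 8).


Shoelace sum: ((-4)*0 - (-1)*0) + ((-1)*3 - 1*0) + (1*5 - 5*3) + (5*6 - 3*5) + (3*8 - 3*6) + (3*0 - (-4)*8)
= 40
Area = |40|/2 = 20

20


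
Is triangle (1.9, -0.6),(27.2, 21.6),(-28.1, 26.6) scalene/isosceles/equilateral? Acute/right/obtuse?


Side lengths squared: AB^2=1132.93, BC^2=3083.09, CA^2=1639.84
Sorted: [1132.93, 1639.84, 3083.09]
By sides: Scalene, By angles: Obtuse

Scalene, Obtuse


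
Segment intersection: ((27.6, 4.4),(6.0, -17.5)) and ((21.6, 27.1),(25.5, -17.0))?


Cross products: d1=176.07, d2=-861.9, d3=-621.72, d4=416.25
d1*d2 < 0 and d3*d4 < 0? yes

Yes, they intersect


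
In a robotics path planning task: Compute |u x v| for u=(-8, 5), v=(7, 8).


|u x v| = |(-8)*8 - 5*7|
= |(-64) - 35| = 99

99


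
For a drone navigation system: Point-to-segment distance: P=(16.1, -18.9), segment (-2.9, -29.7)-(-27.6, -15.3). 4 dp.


Project P onto AB: t = 0 (clamped to [0,1])
Closest point on segment: (-2.9, -29.7)
Distance: 21.855

21.855


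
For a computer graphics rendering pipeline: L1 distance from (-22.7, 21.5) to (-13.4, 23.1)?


|(-22.7)-(-13.4)| + |21.5-23.1| = 9.3 + 1.6 = 10.9

10.9


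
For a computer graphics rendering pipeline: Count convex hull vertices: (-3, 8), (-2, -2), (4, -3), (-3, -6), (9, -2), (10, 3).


Convex hull vertices (CCW): (-3, -6), (9, -2), (10, 3), (-3, 8)
Count = 4

4


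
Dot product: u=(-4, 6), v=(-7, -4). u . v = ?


u . v = u_x*v_x + u_y*v_y = (-4)*(-7) + 6*(-4)
= 28 + (-24) = 4

4


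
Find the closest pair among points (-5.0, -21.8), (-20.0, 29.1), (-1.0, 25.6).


d(P0,P1) = 53.0642, d(P0,P2) = 47.5685, d(P1,P2) = 19.3197
Closest: P1 and P2

Closest pair: (-20.0, 29.1) and (-1.0, 25.6), distance = 19.3197


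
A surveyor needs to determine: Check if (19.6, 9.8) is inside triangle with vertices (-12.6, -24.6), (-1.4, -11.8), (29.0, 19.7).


Cross products: AB x AP = -26.88, BC x BP = -4.86, CA x CP = -4.58
All same sign? yes

Yes, inside


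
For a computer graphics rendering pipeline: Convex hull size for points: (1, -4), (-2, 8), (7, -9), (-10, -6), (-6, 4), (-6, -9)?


Convex hull vertices (CCW): (-10, -6), (-6, -9), (7, -9), (-2, 8), (-6, 4)
Count = 5

5


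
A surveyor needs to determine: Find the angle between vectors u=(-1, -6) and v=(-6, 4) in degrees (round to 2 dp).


u.v = -18, |u| = sqrt(37) = 6.0828, |v| = sqrt(52) = 7.2111
cos(theta) = u.v/(|u||v|) = -18/sqrt(1924) = -0.410365
theta = acos(-0.410365) = 114.23 degrees

114.23 degrees


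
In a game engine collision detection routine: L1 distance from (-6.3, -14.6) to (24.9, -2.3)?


|(-6.3)-24.9| + |(-14.6)-(-2.3)| = 31.2 + 12.3 = 43.5

43.5


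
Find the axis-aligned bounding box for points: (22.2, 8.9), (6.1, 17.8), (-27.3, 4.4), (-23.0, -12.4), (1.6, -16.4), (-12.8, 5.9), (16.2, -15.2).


x range: [-27.3, 22.2]
y range: [-16.4, 17.8]
Bounding box: (-27.3,-16.4) to (22.2,17.8)

(-27.3,-16.4) to (22.2,17.8)


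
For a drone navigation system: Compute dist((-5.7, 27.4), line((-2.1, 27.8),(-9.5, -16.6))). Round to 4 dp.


|cross product| = 156.88
|line direction| = sqrt(2026.12) = 45.0124
Distance = 156.88/sqrt(2026.12) = 3.4853

3.4853


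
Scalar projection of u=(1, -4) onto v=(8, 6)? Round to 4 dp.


u.v = -16, |v| = sqrt(100) = 10
Scalar projection = u.v / |v| = -16 / sqrt(100) = -1.6

-1.6


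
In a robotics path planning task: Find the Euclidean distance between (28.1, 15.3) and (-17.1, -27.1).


dx=-45.2, dy=-42.4
d^2 = (-45.2)^2 + (-42.4)^2 = 3840.8
d = sqrt(3840.8) = 61.9742

61.9742


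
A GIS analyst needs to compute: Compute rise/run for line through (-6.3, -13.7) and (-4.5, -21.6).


slope = (y2-y1)/(x2-x1) = ((-21.6)-(-13.7))/((-4.5)-(-6.3)) = (-7.9)/1.8 = -4.3889

-4.3889


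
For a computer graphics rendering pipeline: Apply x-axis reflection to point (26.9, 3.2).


Reflection over x-axis: (x,y) -> (x,-y)
(26.9, 3.2) -> (26.9, -3.2)

(26.9, -3.2)


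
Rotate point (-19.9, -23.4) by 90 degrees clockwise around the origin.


90° CW: (x,y) -> (y, -x)
(-19.9,-23.4) -> (-23.4, 19.9)

(-23.4, 19.9)
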